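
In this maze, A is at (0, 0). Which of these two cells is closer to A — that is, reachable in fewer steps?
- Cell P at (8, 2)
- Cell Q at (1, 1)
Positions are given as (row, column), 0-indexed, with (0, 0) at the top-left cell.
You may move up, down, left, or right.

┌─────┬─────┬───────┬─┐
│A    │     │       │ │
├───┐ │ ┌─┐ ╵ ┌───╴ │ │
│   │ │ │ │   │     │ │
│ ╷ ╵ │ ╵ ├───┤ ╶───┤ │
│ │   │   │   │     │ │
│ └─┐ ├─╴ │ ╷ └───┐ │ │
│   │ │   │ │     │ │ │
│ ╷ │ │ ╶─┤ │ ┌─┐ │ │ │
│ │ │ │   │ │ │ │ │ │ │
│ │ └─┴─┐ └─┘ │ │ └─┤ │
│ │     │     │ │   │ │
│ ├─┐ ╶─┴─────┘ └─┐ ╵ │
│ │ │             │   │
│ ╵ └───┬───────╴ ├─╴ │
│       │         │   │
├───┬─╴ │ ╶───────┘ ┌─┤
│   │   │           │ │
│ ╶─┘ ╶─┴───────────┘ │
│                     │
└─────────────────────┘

Shortest path A → P at (8, 2): 18 steps
Shortest path A → Q at (1, 1): 6 steps

Q is closer (6 steps vs 18 steps).

Path to P:

┌─────┬─────┬───────┬─┐
│A → ↓│     │       │ │
├───┐ │ ┌─┐ ╵ ┌───╴ │ │
│↓ ↰│↓│ │ │   │     │ │
│ ╷ ╵ │ ╵ ├───┤ ╶───┤ │
│↓│↑ ↲│   │   │     │ │
│ └─┐ ├─╴ │ ╷ └───┐ │ │
│↓  │ │   │ │     │ │ │
│ ╷ │ │ ╶─┤ │ ┌─┐ │ │ │
│↓│ │ │   │ │ │ │ │ │ │
│ │ └─┴─┐ └─┘ │ │ └─┤ │
│↓│     │     │ │   │ │
│ ├─┐ ╶─┴─────┘ └─┐ ╵ │
│↓│ │             │   │
│ ╵ └───┬───────╴ ├─╴ │
│↳ → → ↓│         │   │
├───┬─╴ │ ╶───────┘ ┌─┤
│   │P ↲│           │ │
│ ╶─┘ ╶─┴───────────┘ │
│                     │
└─────────────────────┘

Path to Q:

┌─────┬─────┬───────┬─┐
│A → ↓│     │       │ │
├───┐ │ ┌─┐ ╵ ┌───╴ │ │
│  Q│↓│ │ │   │     │ │
│ ╷ ╵ │ ╵ ├───┤ ╶───┤ │
│ │↑ ↲│   │   │     │ │
│ └─┐ ├─╴ │ ╷ └───┐ │ │
│   │ │   │ │     │ │ │
│ ╷ │ │ ╶─┤ │ ┌─┐ │ │ │
│ │ │ │   │ │ │ │ │ │ │
│ │ └─┴─┐ └─┘ │ │ └─┤ │
│ │     │     │ │   │ │
│ ├─┐ ╶─┴─────┘ └─┐ ╵ │
│ │ │             │   │
│ ╵ └───┬───────╴ ├─╴ │
│       │         │   │
├───┬─╴ │ ╶───────┘ ┌─┤
│   │   │           │ │
│ ╶─┘ ╶─┴───────────┘ │
│                     │
└─────────────────────┘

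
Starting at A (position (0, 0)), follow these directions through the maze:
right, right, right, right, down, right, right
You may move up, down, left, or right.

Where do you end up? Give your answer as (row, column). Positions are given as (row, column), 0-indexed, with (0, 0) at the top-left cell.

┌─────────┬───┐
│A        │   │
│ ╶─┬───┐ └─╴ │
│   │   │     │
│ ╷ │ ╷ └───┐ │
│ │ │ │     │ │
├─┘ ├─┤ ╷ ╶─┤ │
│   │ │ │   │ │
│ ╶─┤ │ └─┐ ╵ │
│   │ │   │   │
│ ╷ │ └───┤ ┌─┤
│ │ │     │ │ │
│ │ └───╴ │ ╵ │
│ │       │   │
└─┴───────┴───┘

Following directions step by step:
Start: (0, 0)
  right: (0, 0) → (0, 1)
  right: (0, 1) → (0, 2)
  right: (0, 2) → (0, 3)
  right: (0, 3) → (0, 4)
  down: (0, 4) → (1, 4)
  right: (1, 4) → (1, 5)
  right: (1, 5) → (1, 6)
Final position: (1, 6)

Path taken:

┌─────────┬───┐
│A → → → ↓│   │
│ ╶─┬───┐ └─╴ │
│   │   │↳ → B│
│ ╷ │ ╷ └───┐ │
│ │ │ │     │ │
├─┘ ├─┤ ╷ ╶─┤ │
│   │ │ │   │ │
│ ╶─┤ │ └─┐ ╵ │
│   │ │   │   │
│ ╷ │ └───┤ ┌─┤
│ │ │     │ │ │
│ │ └───╴ │ ╵ │
│ │       │   │
└─┴───────┴───┘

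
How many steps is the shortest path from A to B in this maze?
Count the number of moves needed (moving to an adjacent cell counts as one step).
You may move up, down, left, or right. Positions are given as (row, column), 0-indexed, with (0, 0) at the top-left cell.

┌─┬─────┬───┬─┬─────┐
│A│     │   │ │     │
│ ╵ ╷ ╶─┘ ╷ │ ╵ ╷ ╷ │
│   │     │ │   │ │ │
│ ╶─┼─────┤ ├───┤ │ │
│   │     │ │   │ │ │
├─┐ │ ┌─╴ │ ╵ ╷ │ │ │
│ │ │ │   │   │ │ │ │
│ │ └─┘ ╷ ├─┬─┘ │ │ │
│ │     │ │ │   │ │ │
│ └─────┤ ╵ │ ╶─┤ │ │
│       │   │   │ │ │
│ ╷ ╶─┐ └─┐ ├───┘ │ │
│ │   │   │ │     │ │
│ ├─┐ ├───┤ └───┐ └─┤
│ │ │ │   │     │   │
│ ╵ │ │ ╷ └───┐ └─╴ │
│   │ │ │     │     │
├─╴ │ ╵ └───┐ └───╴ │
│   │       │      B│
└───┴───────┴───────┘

Using BFS to find shortest path:
Start: (0, 0), End: (9, 9)
Path found:
(0,0) → (1,0) → (2,0) → (2,1) → (3,1) → (4,1) → (4,2) → (4,3) → (3,3) → (3,4) → (4,4) → (5,4) → (5,5) → (6,5) → (7,5) → (7,6) → (7,7) → (8,7) → (8,8) → (8,9) → (9,9)
Number of steps: 20

Solution:

┌─┬─────┬───┬─┬─────┐
│A│     │   │ │     │
│ ╵ ╷ ╶─┘ ╷ │ ╵ ╷ ╷ │
│↓  │     │ │   │ │ │
│ ╶─┼─────┤ ├───┤ │ │
│↳ ↓│     │ │   │ │ │
├─┐ │ ┌─╴ │ ╵ ╷ │ │ │
│ │↓│ │↱ ↓│   │ │ │ │
│ │ └─┘ ╷ ├─┬─┘ │ │ │
│ │↳ → ↑│↓│ │   │ │ │
│ └─────┤ ╵ │ ╶─┤ │ │
│       │↳ ↓│   │ │ │
│ ╷ ╶─┐ └─┐ ├───┘ │ │
│ │   │   │↓│     │ │
│ ├─┐ ├───┤ └───┐ └─┤
│ │ │ │   │↳ → ↓│   │
│ ╵ │ │ ╷ └───┐ └─╴ │
│   │ │ │     │↳ → ↓│
├─╴ │ ╵ └───┐ └───╴ │
│   │       │      B│
└───┴───────┴───────┘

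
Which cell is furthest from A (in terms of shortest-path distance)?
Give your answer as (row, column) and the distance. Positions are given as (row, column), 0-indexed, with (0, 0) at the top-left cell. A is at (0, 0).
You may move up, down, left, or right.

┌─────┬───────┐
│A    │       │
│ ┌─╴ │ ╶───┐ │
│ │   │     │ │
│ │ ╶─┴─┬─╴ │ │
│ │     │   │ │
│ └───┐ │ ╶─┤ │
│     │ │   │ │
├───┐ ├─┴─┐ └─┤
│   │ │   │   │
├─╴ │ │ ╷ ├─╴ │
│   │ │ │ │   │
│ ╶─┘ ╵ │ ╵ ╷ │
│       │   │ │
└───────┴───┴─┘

Computing BFS distances from A to all cells:
Furthest cell: (3, 6)
Distance: 33 steps

Path from A to the furthest cell:

┌─────┬───────┐
│A    │↱ → → ↓│
│ ┌─╴ │ ╶───┐ │
│↓│   │↑ ← ↰│↓│
│ │ ╶─┴─┬─╴ │ │
│↓│     │↱ ↑│↓│
│ └───┐ │ ╶─┤ │
│↳ → ↓│ │↑ ↰│B│
├───┐ ├─┴─┐ └─┤
│   │↓│↱ ↓│↑ ↰│
├─╴ │ │ ╷ ├─╴ │
│   │↓│↑│↓│↱ ↑│
│ ╶─┘ ╵ │ ╵ ╷ │
│    ↳ ↑│↳ ↑│ │
└───────┴───┴─┘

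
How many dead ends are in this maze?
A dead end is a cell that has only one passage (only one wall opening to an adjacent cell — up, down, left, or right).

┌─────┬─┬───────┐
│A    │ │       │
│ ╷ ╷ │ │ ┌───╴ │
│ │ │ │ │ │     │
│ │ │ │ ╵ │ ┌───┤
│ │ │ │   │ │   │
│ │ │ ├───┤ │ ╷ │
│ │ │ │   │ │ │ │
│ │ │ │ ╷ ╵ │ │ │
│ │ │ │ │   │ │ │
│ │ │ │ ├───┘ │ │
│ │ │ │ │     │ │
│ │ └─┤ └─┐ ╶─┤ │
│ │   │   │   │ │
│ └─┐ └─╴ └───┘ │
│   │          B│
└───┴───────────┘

Checking each cell for number of passages:

Dead ends found at positions:
  (0, 3)
  (5, 2)
  (5, 4)
  (6, 6)
  (7, 1)
Total dead ends: 5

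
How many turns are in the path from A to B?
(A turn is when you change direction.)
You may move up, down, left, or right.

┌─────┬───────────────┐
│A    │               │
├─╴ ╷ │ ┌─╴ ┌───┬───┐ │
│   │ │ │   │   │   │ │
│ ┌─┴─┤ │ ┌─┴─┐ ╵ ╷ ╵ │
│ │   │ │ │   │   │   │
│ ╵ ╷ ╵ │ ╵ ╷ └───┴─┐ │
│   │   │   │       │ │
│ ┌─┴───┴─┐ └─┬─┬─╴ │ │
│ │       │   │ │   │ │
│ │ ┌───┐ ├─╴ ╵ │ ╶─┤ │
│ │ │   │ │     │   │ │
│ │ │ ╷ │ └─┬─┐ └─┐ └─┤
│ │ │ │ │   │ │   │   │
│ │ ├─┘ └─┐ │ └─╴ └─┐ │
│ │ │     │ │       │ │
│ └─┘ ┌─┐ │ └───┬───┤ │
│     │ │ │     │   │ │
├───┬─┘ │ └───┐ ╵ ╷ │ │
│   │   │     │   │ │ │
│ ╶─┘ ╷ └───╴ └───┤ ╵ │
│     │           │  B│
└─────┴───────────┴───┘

Directions: right, down, left, down, down, right, up, right, down, right, up, up, up, right, right, down, left, down, down, right, up, right, down, right, right, right, down, left, down, right, down, right, down, down, down, down
Number of turns: 25

Solution:

┌─────┬───────────────┐
│A ↓  │↱ → ↓          │
├─╴ ╷ │ ┌─╴ ┌───┬───┐ │
│↓ ↲│ │↑│↓ ↲│   │   │ │
│ ┌─┴─┤ │ ┌─┴─┐ ╵ ╷ ╵ │
│↓│↱ ↓│↑│↓│↱ ↓│   │   │
│ ╵ ╷ ╵ │ ╵ ╷ └───┴─┐ │
│↳ ↑│↳ ↑│↳ ↑│↳ → → ↓│ │
│ ┌─┴───┴─┐ └─┬─┬─╴ │ │
│ │       │   │ │↓ ↲│ │
│ │ ┌───┐ ├─╴ ╵ │ ╶─┤ │
│ │ │   │ │     │↳ ↓│ │
│ │ │ ╷ │ └─┬─┐ └─┐ └─┤
│ │ │ │ │   │ │   │↳ ↓│
│ │ ├─┘ └─┐ │ └─╴ └─┐ │
│ │ │     │ │       │↓│
│ └─┘ ┌─┐ │ └───┬───┤ │
│     │ │ │     │   │↓│
├───┬─┘ │ └───┐ ╵ ╷ │ │
│   │   │     │   │ │↓│
│ ╶─┘ ╷ └───╴ └───┤ ╵ │
│     │           │  B│
└─────┴───────────┴───┘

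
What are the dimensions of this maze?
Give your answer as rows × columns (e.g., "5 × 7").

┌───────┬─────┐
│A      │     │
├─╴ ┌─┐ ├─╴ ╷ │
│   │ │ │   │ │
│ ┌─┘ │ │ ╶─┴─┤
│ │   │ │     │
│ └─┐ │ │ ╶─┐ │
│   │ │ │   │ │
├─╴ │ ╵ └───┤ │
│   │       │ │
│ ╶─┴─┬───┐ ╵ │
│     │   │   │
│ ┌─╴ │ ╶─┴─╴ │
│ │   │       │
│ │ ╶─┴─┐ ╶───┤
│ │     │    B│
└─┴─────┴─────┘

Counting the maze dimensions:
Rows (vertical): 8
Columns (horizontal): 7
Dimensions: 8 × 7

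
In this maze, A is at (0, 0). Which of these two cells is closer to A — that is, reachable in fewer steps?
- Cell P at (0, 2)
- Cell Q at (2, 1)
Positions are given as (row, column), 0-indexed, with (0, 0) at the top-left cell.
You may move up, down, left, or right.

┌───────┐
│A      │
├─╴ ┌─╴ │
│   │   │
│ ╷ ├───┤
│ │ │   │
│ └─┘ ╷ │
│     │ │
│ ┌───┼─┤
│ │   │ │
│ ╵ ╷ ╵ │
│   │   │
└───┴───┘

Shortest path A → P at (0, 2): 2 steps
Shortest path A → Q at (2, 1): 3 steps

P is closer (2 steps vs 3 steps).

Path to P:

┌───────┐
│A → P  │
├─╴ ┌─╴ │
│   │   │
│ ╷ ├───┤
│ │ │   │
│ └─┘ ╷ │
│     │ │
│ ┌───┼─┤
│ │   │ │
│ ╵ ╷ ╵ │
│   │   │
└───┴───┘

Path to Q:

┌───────┐
│A ↓    │
├─╴ ┌─╴ │
│  ↓│   │
│ ╷ ├───┤
│ │Q│   │
│ └─┘ ╷ │
│     │ │
│ ┌───┼─┤
│ │   │ │
│ ╵ ╷ ╵ │
│   │   │
└───┴───┘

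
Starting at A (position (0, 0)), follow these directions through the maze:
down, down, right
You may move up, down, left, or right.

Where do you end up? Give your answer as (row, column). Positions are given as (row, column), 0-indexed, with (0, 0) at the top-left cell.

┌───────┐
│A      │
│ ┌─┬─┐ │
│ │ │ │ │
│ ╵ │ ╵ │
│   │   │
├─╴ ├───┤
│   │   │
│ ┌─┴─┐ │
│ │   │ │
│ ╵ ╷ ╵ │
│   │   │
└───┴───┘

Following directions step by step:
Start: (0, 0)
  down: (0, 0) → (1, 0)
  down: (1, 0) → (2, 0)
  right: (2, 0) → (2, 1)
Final position: (2, 1)

Path taken:

┌───────┐
│A      │
│ ┌─┬─┐ │
│↓│ │ │ │
│ ╵ │ ╵ │
│↳ B│   │
├─╴ ├───┤
│   │   │
│ ┌─┴─┐ │
│ │   │ │
│ ╵ ╷ ╵ │
│   │   │
└───┴───┘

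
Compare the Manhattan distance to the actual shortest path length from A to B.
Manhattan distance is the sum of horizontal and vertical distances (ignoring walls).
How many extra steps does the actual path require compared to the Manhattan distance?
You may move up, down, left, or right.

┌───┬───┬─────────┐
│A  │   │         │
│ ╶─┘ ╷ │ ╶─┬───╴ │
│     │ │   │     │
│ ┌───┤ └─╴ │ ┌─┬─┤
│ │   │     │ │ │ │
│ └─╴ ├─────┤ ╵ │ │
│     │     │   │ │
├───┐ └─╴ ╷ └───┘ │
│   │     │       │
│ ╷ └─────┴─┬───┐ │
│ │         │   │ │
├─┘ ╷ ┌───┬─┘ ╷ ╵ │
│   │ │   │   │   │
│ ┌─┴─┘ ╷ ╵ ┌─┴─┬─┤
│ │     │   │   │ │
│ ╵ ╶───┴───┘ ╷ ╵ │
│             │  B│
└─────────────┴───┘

Manhattan distance: |8 - 0| + |8 - 0| = 16
Actual path length: 38
Extra steps: 38 - 16 = 22

Solution:

┌───┬───┬─────────┐
│A  │   │         │
│ ╶─┘ ╷ │ ╶─┬───╴ │
│↓    │ │   │     │
│ ┌───┤ └─╴ │ ┌─┬─┤
│↓│   │     │ │ │ │
│ └─╴ ├─────┤ ╵ │ │
│↳ → ↓│  ↱ ↓│   │ │
├───┐ └─╴ ╷ └───┘ │
│   │↳ → ↑│↳ → → ↓│
│ ╷ └─────┴─┬───┐ │
│ │         │↓ ↰│↓│
├─┘ ╷ ┌───┬─┘ ╷ ╵ │
│   │ │↓ ↰│↓ ↲│↑ ↲│
│ ┌─┴─┘ ╷ ╵ ┌─┴─┬─┤
│ │↓ ← ↲│↑ ↲│↱ ↓│ │
│ ╵ ╶───┴───┘ ╷ ╵ │
│  ↳ → → → → ↑│↳ B│
└─────────────┴───┘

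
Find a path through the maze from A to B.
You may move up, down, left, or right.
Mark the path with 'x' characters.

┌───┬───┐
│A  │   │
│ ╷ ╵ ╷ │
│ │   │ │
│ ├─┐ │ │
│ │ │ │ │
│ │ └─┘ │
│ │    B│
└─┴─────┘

Finding the shortest path through the maze:
Path length: 8 steps
Directions: right → down → right → up → right → down → down → down

Solution:

┌───┬───┐
│A x│x x│
│ ╷ ╵ ╷ │
│ │x x│x│
│ ├─┐ │ │
│ │ │ │x│
│ │ └─┘ │
│ │    B│
└─┴─────┘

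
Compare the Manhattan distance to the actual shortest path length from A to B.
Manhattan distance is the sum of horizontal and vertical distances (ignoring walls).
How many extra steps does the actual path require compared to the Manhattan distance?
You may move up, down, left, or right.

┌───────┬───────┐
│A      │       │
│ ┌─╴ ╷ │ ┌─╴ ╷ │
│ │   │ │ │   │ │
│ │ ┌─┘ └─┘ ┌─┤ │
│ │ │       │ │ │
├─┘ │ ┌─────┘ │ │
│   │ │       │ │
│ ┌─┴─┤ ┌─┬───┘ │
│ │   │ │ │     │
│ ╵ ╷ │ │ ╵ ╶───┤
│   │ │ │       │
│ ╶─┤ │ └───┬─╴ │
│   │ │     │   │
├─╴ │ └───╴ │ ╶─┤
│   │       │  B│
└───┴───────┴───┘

Manhattan distance: |7 - 0| + |7 - 0| = 14
Actual path length: 24
Extra steps: 24 - 14 = 10

Solution:

┌───────┬───────┐
│A → → ↓│    ↱ ↓│
│ ┌─╴ ╷ │ ┌─╴ ╷ │
│ │   │↓│ │↱ ↑│↓│
│ │ ┌─┘ └─┘ ┌─┤ │
│ │ │  ↳ → ↑│ │↓│
├─┘ │ ┌─────┘ │ │
│   │ │       │↓│
│ ┌─┴─┤ ┌─┬───┘ │
│ │   │ │ │↓ ← ↲│
│ ╵ ╷ │ │ ╵ ╶───┤
│   │ │ │  ↳ → ↓│
│ ╶─┤ │ └───┬─╴ │
│   │ │     │↓ ↲│
├─╴ │ └───╴ │ ╶─┤
│   │       │↳ B│
└───┴───────┴───┘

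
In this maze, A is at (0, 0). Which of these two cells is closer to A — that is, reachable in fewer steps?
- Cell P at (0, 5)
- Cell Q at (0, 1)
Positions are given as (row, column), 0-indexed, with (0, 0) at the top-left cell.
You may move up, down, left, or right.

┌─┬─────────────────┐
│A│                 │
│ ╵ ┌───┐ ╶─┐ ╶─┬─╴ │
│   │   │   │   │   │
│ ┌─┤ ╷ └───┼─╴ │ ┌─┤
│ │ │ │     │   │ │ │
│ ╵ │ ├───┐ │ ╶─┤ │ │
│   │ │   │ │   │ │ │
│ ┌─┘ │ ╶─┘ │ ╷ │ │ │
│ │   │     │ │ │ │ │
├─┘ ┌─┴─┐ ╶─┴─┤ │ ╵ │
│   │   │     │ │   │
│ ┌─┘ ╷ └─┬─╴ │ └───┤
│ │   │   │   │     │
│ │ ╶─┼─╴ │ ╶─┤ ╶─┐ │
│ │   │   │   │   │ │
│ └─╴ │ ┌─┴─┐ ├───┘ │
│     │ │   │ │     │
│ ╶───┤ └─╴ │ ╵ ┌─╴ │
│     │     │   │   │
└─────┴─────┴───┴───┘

Shortest path A → P at (0, 5): 7 steps
Shortest path A → Q at (0, 1): 3 steps

Q is closer (3 steps vs 7 steps).

Path to P:

┌─┬─────────────────┐
│A│↱ → → → P        │
│ ╵ ┌───┐ ╶─┐ ╶─┬─╴ │
│↳ ↑│   │   │   │   │
│ ┌─┤ ╷ └───┼─╴ │ ┌─┤
│ │ │ │     │   │ │ │
│ ╵ │ ├───┐ │ ╶─┤ │ │
│   │ │   │ │   │ │ │
│ ┌─┘ │ ╶─┘ │ ╷ │ │ │
│ │   │     │ │ │ │ │
├─┘ ┌─┴─┐ ╶─┴─┤ │ ╵ │
│   │   │     │ │   │
│ ┌─┘ ╷ └─┬─╴ │ └───┤
│ │   │   │   │     │
│ │ ╶─┼─╴ │ ╶─┤ ╶─┐ │
│ │   │   │   │   │ │
│ └─╴ │ ┌─┴─┐ ├───┘ │
│     │ │   │ │     │
│ ╶───┤ └─╴ │ ╵ ┌─╴ │
│     │     │   │   │
└─────┴─────┴───┴───┘

Path to Q:

┌─┬─────────────────┐
│A│Q                │
│ ╵ ┌───┐ ╶─┐ ╶─┬─╴ │
│↳ ↑│   │   │   │   │
│ ┌─┤ ╷ └───┼─╴ │ ┌─┤
│ │ │ │     │   │ │ │
│ ╵ │ ├───┐ │ ╶─┤ │ │
│   │ │   │ │   │ │ │
│ ┌─┘ │ ╶─┘ │ ╷ │ │ │
│ │   │     │ │ │ │ │
├─┘ ┌─┴─┐ ╶─┴─┤ │ ╵ │
│   │   │     │ │   │
│ ┌─┘ ╷ └─┬─╴ │ └───┤
│ │   │   │   │     │
│ │ ╶─┼─╴ │ ╶─┤ ╶─┐ │
│ │   │   │   │   │ │
│ └─╴ │ ┌─┴─┐ ├───┘ │
│     │ │   │ │     │
│ ╶───┤ └─╴ │ ╵ ┌─╴ │
│     │     │   │   │
└─────┴─────┴───┴───┘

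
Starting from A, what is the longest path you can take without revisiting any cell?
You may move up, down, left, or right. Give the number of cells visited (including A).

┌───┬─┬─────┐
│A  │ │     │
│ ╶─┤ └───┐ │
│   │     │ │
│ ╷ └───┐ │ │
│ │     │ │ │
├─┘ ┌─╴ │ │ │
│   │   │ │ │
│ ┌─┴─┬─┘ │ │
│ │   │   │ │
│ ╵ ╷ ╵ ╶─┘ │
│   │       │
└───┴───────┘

Finding longest simple path using DFS:
Start: (0, 0)
Longest path visits 22 cells
Path: A → down → right → down → down → left → down → down → right → up → right → down → right → right → right → up → up → up → up → up → left → left

Solution:

┌───┬─┬─────┐
│A  │ │B ← ↰│
│ ╶─┤ └───┐ │
│↳ ↓│     │↑│
│ ╷ └───┐ │ │
│ │↓    │ │↑│
├─┘ ┌─╴ │ │ │
│↓ ↲│   │ │↑│
│ ┌─┴─┬─┘ │ │
│↓│↱ ↓│   │↑│
│ ╵ ╷ ╵ ╶─┘ │
│↳ ↑│↳ → → ↑│
└───┴───────┘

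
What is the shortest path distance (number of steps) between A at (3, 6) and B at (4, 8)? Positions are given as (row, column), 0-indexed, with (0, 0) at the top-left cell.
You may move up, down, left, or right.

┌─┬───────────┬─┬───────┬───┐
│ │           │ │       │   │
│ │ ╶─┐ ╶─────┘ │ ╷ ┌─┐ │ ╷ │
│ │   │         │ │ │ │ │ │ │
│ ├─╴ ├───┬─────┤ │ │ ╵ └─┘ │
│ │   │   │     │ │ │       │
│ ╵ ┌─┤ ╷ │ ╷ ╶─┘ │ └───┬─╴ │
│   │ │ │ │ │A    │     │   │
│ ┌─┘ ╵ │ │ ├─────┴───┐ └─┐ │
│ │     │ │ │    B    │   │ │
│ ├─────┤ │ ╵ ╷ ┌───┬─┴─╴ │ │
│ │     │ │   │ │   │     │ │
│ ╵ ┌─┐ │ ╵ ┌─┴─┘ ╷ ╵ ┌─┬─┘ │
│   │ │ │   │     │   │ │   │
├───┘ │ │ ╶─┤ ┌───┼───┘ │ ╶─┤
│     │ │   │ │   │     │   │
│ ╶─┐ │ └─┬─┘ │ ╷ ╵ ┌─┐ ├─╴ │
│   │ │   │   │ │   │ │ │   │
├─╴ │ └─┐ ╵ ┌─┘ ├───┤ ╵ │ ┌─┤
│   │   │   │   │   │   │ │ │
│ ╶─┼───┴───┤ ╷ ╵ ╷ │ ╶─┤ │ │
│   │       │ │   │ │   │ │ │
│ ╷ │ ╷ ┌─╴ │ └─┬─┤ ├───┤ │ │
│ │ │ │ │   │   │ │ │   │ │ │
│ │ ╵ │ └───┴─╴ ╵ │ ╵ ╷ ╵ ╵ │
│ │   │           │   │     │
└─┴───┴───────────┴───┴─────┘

Finding path from (3, 6) to (4, 8):
Path: (3,6) → (2,6) → (2,5) → (3,5) → (4,5) → (5,5) → (5,6) → (4,6) → (4,7) → (4,8)
Distance: 9 steps

Solution:

┌─┬───────────┬─┬───────┬───┐
│ │           │ │       │   │
│ │ ╶─┐ ╶─────┘ │ ╷ ┌─┐ │ ╷ │
│ │   │         │ │ │ │ │ │ │
│ ├─╴ ├───┬─────┤ │ │ ╵ └─┘ │
│ │   │   │↓ ↰  │ │ │       │
│ ╵ ┌─┤ ╷ │ ╷ ╶─┘ │ └───┬─╴ │
│   │ │ │ │↓│A    │     │   │
│ ┌─┘ ╵ │ │ ├─────┴───┐ └─┐ │
│ │     │ │↓│↱ → B    │   │ │
│ ├─────┤ │ ╵ ╷ ┌───┬─┴─╴ │ │
│ │     │ │↳ ↑│ │   │     │ │
│ ╵ ┌─┐ │ ╵ ┌─┴─┘ ╷ ╵ ┌─┬─┘ │
│   │ │ │   │     │   │ │   │
├───┘ │ │ ╶─┤ ┌───┼───┘ │ ╶─┤
│     │ │   │ │   │     │   │
│ ╶─┐ │ └─┬─┘ │ ╷ ╵ ┌─┐ ├─╴ │
│   │ │   │   │ │   │ │ │   │
├─╴ │ └─┐ ╵ ┌─┘ ├───┤ ╵ │ ┌─┤
│   │   │   │   │   │   │ │ │
│ ╶─┼───┴───┤ ╷ ╵ ╷ │ ╶─┤ │ │
│   │       │ │   │ │   │ │ │
│ ╷ │ ╷ ┌─╴ │ └─┬─┤ ├───┤ │ │
│ │ │ │ │   │   │ │ │   │ │ │
│ │ ╵ │ └───┴─╴ ╵ │ ╵ ╷ ╵ ╵ │
│ │   │           │   │     │
└─┴───┴───────────┴───┴─────┘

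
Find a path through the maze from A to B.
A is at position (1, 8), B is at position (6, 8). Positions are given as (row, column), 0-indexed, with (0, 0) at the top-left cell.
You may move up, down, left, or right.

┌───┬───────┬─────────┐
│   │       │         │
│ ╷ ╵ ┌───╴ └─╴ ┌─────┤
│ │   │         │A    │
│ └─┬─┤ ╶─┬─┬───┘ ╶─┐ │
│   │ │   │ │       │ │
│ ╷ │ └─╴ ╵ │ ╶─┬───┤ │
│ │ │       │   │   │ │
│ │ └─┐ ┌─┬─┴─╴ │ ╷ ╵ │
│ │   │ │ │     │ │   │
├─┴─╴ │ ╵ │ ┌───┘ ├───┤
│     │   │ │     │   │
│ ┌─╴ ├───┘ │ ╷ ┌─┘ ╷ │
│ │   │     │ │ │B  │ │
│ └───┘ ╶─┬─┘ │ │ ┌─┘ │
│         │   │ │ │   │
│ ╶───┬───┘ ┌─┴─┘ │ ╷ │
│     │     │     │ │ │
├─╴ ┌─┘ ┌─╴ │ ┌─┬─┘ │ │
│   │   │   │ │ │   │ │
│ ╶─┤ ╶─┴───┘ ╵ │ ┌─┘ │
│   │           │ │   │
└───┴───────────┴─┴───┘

Finding the shortest path from (1, 8) to (6, 8):
Path length: 31 steps
Directions: right → right → down → down → down → left → up → left → down → down → left → left → down → down → left → down → left → left → down → left → down → right → right → right → right → up → up → right → right → up → up

Solution:

┌───┬───────┬─────────┐
│   │       │         │
│ ╷ ╵ ┌───╴ └─╴ ┌─────┤
│ │   │         │A → ↓│
│ └─┬─┤ ╶─┬─┬───┘ ╶─┐ │
│   │ │   │ │       │↓│
│ ╷ │ └─╴ ╵ │ ╶─┬───┤ │
│ │ │       │   │↓ ↰│↓│
│ │ └─┐ ┌─┬─┴─╴ │ ╷ ╵ │
│ │   │ │ │     │↓│↑ ↲│
├─┴─╴ │ ╵ │ ┌───┘ ├───┤
│     │   │ │↓ ← ↲│   │
│ ┌─╴ ├───┘ │ ╷ ┌─┘ ╷ │
│ │   │     │↓│ │B  │ │
│ └───┘ ╶─┬─┘ │ │ ┌─┘ │
│         │↓ ↲│ │↑│   │
│ ╶───┬───┘ ┌─┴─┘ │ ╷ │
│     │↓ ← ↲│↱ → ↑│ │ │
├─╴ ┌─┘ ┌─╴ │ ┌─┬─┘ │ │
│   │↓ ↲│   │↑│ │   │ │
│ ╶─┤ ╶─┴───┘ ╵ │ ┌─┘ │
│   │↳ → → → ↑  │ │   │
└───┴───────────┴─┴───┘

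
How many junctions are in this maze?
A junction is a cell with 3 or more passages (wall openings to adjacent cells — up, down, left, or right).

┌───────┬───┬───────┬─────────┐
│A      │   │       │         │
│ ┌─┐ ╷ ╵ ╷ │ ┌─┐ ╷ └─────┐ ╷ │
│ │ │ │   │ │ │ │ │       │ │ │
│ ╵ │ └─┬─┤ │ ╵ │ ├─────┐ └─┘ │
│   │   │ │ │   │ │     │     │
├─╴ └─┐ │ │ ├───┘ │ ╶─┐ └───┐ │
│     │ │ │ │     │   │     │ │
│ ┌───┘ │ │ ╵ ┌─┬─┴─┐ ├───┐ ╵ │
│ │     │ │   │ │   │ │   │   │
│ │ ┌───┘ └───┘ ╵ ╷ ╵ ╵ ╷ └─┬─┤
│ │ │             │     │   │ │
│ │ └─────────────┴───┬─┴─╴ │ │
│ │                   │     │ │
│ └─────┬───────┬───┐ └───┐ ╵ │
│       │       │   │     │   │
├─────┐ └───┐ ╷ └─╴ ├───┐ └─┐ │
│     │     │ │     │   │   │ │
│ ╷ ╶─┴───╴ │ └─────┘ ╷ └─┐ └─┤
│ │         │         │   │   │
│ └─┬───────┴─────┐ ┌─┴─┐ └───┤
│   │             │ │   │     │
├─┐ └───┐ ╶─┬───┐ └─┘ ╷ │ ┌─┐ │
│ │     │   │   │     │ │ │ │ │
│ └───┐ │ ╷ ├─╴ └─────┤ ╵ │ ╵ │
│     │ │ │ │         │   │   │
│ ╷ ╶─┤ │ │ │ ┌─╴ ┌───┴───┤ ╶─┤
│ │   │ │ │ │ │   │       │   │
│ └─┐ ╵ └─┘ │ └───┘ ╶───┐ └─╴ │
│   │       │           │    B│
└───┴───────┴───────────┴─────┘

Checking each cell for number of passages:

Junctions found (3+ passages):
  (0, 2): 3 passages
  (0, 8): 3 passages
  (0, 13): 3 passages
  (2, 1): 3 passages
  (2, 14): 3 passages
  (3, 1): 3 passages
  (5, 4): 3 passages
  (5, 7): 3 passages
  (5, 10): 3 passages
  (6, 13): 3 passages
  (7, 6): 3 passages
  (7, 14): 3 passages
  (8, 1): 3 passages
  (9, 9): 3 passages
  (10, 4): 3 passages
  (10, 12): 3 passages
  (11, 4): 3 passages
  (12, 0): 3 passages
  (12, 1): 3 passages
  (12, 7): 3 passages
  (12, 8): 3 passages
  (12, 13): 3 passages
  (14, 3): 3 passages
  (14, 9): 3 passages
Total junctions: 24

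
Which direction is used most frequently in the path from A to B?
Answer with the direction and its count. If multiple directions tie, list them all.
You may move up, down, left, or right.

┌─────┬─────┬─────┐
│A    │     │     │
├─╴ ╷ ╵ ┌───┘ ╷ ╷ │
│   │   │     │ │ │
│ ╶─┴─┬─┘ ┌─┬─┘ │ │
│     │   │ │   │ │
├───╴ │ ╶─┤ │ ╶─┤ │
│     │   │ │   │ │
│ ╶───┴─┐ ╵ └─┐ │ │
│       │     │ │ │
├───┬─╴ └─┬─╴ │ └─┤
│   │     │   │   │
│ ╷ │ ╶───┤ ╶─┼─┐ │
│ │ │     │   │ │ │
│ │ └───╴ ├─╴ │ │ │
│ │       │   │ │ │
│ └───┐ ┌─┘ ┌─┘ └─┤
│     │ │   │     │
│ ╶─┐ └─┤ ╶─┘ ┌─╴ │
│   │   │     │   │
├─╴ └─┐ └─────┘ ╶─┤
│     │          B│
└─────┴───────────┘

Directions: right, down, left, down, right, right, down, left, left, down, right, right, right, down, left, down, right, right, down, left, left, left, up, up, left, down, down, down, right, right, down, right, down, right, right, right, right, right
Counts: {'right': 16, 'down': 12, 'left': 8, 'up': 2}
Most common: right (16 times)

Solution:

┌─────┬─────┬─────┐
│A ↓  │     │     │
├─╴ ╷ ╵ ┌───┘ ╷ ╷ │
│↓ ↲│   │     │ │ │
│ ╶─┴─┬─┘ ┌─┬─┘ │ │
│↳ → ↓│   │ │   │ │
├───╴ │ ╶─┤ │ ╶─┤ │
│↓ ← ↲│   │ │   │ │
│ ╶───┴─┐ ╵ └─┐ │ │
│↳ → → ↓│     │ │ │
├───┬─╴ └─┬─╴ │ └─┤
│↓ ↰│↓ ↲  │   │   │
│ ╷ │ ╶───┤ ╶─┼─┐ │
│↓│↑│↳ → ↓│   │ │ │
│ │ └───╴ ├─╴ │ │ │
│↓│↑ ← ← ↲│   │ │ │
│ └───┐ ┌─┘ ┌─┘ └─┤
│↳ → ↓│ │   │     │
│ ╶─┐ └─┤ ╶─┘ ┌─╴ │
│   │↳ ↓│     │   │
├─╴ └─┐ └─────┘ ╶─┤
│     │↳ → → → → B│
└─────┴───────────┘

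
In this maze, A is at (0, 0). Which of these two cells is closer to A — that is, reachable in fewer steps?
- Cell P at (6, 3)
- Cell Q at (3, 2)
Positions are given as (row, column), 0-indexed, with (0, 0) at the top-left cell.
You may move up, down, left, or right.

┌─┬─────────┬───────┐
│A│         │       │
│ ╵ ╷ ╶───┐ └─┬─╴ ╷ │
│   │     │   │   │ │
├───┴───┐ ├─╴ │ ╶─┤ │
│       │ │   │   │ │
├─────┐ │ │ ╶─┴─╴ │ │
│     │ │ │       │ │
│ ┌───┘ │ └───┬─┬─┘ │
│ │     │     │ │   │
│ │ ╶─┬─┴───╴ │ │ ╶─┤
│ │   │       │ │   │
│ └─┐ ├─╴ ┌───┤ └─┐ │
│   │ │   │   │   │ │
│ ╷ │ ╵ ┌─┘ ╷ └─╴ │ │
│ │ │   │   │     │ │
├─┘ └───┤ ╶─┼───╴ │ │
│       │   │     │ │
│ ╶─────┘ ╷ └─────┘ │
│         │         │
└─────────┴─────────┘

Shortest path A → P at (6, 3): 17 steps
Shortest path A → Q at (3, 2): 53 steps

P is closer (17 steps vs 53 steps).

Path to P:

┌─┬─────────┬───────┐
│A│↱ ↓      │       │
│ ╵ ╷ ╶───┐ └─┬─╴ ╷ │
│↳ ↑│↳ → ↓│   │   │ │
├───┴───┐ ├─╴ │ ╶─┤ │
│       │↓│   │   │ │
├─────┐ │ │ ╶─┴─╴ │ │
│     │ │↓│       │ │
│ ┌───┘ │ └───┬─┬─┘ │
│ │     │↳ → ↓│ │   │
│ │ ╶─┬─┴───╴ │ │ ╶─┤
│ │   │  ↓ ← ↲│ │   │
│ └─┐ ├─╴ ┌───┤ └─┐ │
│   │ │P ↲│   │   │ │
│ ╷ │ ╵ ┌─┘ ╷ └─╴ │ │
│ │ │   │   │     │ │
├─┘ └───┤ ╶─┼───╴ │ │
│       │   │     │ │
│ ╶─────┘ ╷ └─────┘ │
│         │         │
└─────────┴─────────┘

Path to Q:

┌─┬─────────┬───────┐
│A│↱ → → → ↓│    ↱ ↓│
│ ╵ ╷ ╶───┐ └─┬─╴ ╷ │
│↳ ↑│     │↳ ↓│↱ ↑│↓│
├───┴───┐ ├─╴ │ ╶─┤ │
│       │ │↓ ↲│↑ ↰│↓│
├─────┐ │ │ ╶─┴─╴ │ │
│↱ → Q│ │ │↳ → → ↑│↓│
│ ┌───┘ │ └───┬─┬─┘ │
│↑│     │     │ │↓ ↲│
│ │ ╶─┬─┴───╴ │ │ ╶─┤
│↑│   │       │ │↳ ↓│
│ └─┐ ├─╴ ┌───┤ └─┐ │
│↑ ↰│ │   │   │   │↓│
│ ╷ │ ╵ ┌─┘ ╷ └─╴ │ │
│ │↑│   │   │     │↓│
├─┘ └───┤ ╶─┼───╴ │ │
│↱ ↑    │↓ ↰│     │↓│
│ ╶─────┘ ╷ └─────┘ │
│↑ ← ← ← ↲│↑ ← ← ← ↲│
└─────────┴─────────┘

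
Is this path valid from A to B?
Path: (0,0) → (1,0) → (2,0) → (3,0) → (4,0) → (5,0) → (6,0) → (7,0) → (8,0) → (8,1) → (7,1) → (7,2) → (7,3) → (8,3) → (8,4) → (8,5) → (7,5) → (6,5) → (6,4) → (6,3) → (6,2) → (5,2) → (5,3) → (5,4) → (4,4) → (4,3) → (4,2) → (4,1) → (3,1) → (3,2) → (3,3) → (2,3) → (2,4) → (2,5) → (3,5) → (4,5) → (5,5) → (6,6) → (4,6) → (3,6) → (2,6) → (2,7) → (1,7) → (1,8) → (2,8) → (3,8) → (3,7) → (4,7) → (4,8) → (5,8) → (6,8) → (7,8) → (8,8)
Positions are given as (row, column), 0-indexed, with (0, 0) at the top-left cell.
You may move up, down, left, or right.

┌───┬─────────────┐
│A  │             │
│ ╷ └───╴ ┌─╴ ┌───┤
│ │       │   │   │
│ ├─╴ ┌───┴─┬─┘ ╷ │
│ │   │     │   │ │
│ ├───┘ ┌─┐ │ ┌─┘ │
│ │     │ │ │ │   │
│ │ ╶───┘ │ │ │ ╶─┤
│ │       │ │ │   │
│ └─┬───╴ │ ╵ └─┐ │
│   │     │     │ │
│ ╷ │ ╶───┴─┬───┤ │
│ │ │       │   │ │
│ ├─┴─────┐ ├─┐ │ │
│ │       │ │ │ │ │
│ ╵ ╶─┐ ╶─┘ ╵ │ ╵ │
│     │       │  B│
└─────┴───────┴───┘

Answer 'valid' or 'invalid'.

Checking path validity:
Result: Invalid move at step 37: cannot move from (5, 5) to (6, 6).

invalid

Correct solution:

┌───┬─────────────┐
│A  │             │
│ ╷ └───╴ ┌─╴ ┌───┤
│↓│       │   │↱ ↓│
│ ├─╴ ┌───┴─┬─┘ ╷ │
│↓│   │↱ → ↓│↱ ↑│↓│
│ ├───┘ ┌─┐ │ ┌─┘ │
│↓│↱ → ↑│ │↓│↑│↓ ↲│
│ │ ╶───┘ │ │ │ ╶─┤
│↓│↑ ← ← ↰│↓│↑│↳ ↓│
│ └─┬───╴ │ ╵ └─┐ │
│↓  │↱ → ↑│↳ ↑  │↓│
│ ╷ │ ╶───┴─┬───┤ │
│↓│ │↑ ← ← ↰│   │↓│
│ ├─┴─────┐ ├─┐ │ │
│↓│↱ → ↓  │↑│ │ │↓│
│ ╵ ╶─┐ ╶─┘ ╵ │ ╵ │
│↳ ↑  │↳ → ↑  │  B│
└─────┴───────┴───┘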